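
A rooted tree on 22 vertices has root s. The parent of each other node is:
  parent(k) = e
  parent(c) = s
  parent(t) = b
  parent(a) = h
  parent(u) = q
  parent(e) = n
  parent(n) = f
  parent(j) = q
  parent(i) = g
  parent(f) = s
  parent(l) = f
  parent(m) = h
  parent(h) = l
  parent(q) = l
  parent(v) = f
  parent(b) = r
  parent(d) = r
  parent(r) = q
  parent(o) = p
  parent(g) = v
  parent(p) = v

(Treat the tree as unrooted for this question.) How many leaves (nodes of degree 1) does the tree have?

10

Exactly 10 nodes have a single neighbour: a, c, d, i, j, k, m, o, t, u.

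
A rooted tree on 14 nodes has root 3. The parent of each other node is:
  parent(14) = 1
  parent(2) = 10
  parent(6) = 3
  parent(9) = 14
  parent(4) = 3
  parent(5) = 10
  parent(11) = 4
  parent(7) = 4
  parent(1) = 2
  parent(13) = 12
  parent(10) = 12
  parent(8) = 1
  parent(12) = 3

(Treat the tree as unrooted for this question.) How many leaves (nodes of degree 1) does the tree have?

7

Degree-1 nodes: 5, 6, 7, 8, 9, 11, 13 — 7 of them.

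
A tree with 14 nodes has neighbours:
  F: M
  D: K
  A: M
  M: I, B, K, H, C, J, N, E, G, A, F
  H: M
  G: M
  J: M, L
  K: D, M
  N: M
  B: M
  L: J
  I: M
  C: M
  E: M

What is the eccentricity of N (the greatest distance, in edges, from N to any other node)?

3

The node farthest from N is D (L also at distance 3), via N-M-K-D — 3 edges.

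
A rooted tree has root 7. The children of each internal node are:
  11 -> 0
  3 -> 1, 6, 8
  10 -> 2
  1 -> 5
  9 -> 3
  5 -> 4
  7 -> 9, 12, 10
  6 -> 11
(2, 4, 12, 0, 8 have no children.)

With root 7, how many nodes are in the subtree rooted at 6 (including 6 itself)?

Descendants of 6 (including itself): 6, 11, 0. That's 3.

3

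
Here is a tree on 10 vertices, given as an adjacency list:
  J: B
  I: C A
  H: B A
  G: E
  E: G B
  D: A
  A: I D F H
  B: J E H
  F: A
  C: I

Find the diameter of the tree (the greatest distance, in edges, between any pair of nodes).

6

Starting from G, a farthest node is C at distance 6.
One longest path: G – E – B – H – A – I – C.
So the diameter is 6.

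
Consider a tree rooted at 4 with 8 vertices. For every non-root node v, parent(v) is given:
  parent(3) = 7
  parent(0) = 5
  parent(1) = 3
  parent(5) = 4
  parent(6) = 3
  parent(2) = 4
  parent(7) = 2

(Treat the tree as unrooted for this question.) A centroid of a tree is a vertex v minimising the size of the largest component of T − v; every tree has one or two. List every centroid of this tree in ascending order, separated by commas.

2, 7

Delete 2: the remaining components have sizes 4, 3. Max 4 ≤ 4, so 2 is a centroid.
7 is adjacent to 2 and is also a centroid (the largest component after removing it is likewise 4).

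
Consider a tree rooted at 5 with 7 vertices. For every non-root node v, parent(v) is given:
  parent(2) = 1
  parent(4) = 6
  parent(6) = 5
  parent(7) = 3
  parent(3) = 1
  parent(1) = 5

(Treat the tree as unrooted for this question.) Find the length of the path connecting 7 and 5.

7 - 3 - 1 - 5: 3 edges.

3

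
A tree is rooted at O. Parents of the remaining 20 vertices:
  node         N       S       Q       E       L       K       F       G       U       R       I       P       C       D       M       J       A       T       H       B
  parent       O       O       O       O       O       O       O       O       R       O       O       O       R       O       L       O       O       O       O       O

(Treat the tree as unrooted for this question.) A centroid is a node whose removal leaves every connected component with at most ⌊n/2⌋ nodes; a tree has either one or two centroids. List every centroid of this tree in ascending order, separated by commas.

O

If O is removed the pieces have sizes 3, 2, 1, 1, 1, 1, 1, 1, 1, 1, 1, 1, 1, 1, 1, 1, 1, all ≤ ⌊21/2⌋ = 10.
Every other node leaves some component of size > 10, so the centroid is unique.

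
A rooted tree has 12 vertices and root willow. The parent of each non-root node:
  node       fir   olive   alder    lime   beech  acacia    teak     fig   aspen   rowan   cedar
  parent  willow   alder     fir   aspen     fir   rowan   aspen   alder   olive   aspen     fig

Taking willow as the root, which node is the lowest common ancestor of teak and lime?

aspen

Ancestors of teak (toward the root): teak, aspen, olive, alder, fir, willow.
Ancestors of lime: lime, aspen, olive, alder, fir, willow.
The deepest node appearing in both lists is aspen.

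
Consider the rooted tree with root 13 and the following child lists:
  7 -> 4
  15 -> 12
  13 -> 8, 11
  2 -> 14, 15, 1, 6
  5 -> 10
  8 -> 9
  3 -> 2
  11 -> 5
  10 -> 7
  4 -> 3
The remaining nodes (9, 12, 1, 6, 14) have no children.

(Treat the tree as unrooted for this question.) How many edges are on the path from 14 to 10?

5

14 - 2 - 3 - 4 - 7 - 10: 5 edges.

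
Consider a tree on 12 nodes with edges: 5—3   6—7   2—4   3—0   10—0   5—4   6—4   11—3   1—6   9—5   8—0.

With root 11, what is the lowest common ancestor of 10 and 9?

10's ancestor chain is 10, 0, 3, 11 and 9's is 9, 5, 3, 11; they first meet at 3.

3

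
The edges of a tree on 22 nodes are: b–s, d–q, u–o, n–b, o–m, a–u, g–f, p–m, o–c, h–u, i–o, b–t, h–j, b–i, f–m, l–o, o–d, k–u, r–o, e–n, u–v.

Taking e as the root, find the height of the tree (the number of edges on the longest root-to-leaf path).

7

The longest root-to-leaf path is e – n – b – i – o – u – h – j (7 edges).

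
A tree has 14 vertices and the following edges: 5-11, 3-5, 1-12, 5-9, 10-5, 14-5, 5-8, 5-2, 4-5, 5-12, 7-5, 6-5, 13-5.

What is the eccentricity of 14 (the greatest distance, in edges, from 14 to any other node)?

3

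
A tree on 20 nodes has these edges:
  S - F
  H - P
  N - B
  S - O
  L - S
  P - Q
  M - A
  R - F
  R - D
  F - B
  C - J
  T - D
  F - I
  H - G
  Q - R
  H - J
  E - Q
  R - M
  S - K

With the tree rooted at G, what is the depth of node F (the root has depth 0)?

Climbing from F to the root: F → R → Q → P → H → G. That's 5 steps.

5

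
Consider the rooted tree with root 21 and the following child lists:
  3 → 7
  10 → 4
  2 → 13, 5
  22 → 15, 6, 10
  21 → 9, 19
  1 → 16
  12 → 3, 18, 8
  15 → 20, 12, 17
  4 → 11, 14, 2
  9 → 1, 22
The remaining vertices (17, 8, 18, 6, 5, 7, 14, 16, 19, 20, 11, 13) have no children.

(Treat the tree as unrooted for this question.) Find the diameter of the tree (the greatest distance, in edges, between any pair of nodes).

8

A longest path is 5-2-4-10-22-15-12-3-7, with 8 edges.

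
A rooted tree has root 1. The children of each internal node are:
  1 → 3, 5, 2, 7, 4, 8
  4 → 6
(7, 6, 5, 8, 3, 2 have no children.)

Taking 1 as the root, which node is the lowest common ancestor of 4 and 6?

4

Ancestors of 4 (toward the root): 4, 1.
Ancestors of 6: 6, 4, 1.
The deepest node appearing in both lists is 4.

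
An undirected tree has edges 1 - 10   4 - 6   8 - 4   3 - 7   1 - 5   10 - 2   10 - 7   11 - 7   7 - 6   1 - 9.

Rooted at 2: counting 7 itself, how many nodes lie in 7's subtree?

Descendants of 7 (including itself): 7, 6, 3, 11, 4, 8. That's 6.

6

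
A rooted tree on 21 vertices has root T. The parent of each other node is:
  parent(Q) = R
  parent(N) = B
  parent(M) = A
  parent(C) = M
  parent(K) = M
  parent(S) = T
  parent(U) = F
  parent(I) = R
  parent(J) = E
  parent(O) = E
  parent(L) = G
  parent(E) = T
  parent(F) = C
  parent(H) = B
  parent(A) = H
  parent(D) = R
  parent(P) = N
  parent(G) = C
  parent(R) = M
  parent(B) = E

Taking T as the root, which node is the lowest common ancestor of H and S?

T

Ancestors of H (toward the root): H, B, E, T.
Ancestors of S: S, T.
The deepest node appearing in both lists is T.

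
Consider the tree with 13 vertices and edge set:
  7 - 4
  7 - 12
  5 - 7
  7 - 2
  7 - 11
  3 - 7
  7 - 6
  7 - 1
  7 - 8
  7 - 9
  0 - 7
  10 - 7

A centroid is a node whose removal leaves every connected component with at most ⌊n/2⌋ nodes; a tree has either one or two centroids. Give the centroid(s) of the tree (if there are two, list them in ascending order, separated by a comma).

7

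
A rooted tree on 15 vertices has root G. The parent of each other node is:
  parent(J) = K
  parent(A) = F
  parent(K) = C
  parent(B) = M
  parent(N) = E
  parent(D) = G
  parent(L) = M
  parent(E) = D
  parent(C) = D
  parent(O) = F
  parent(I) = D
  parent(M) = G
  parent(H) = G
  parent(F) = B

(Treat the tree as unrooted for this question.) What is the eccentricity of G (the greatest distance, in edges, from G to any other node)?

Distances from G peak at 4, attained at A (O, J also at distance 4).
G – M – B – F – A

4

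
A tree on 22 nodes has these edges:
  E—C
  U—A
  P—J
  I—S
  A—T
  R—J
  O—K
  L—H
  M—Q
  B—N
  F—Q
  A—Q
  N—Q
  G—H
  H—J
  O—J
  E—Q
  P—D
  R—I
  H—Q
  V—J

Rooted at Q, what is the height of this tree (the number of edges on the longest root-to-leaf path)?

5

A deepest node is S, reached by Q–H–J–R–I–S.
That path has 5 edges, so the height is 5.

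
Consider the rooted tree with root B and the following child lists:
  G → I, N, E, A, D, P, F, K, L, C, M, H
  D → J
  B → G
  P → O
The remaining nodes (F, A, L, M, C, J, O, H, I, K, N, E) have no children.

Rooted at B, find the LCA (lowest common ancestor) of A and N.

G

A's ancestor chain is A, G, B and N's is N, G, B; they first meet at G.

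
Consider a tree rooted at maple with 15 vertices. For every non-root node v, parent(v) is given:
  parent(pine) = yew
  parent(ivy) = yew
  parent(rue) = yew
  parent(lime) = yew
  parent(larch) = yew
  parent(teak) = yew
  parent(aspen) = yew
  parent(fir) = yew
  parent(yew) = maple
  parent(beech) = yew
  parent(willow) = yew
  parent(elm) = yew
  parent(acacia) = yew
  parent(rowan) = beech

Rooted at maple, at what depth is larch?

2

Path from maple to larch: maple → yew → larch, which has 2 edges.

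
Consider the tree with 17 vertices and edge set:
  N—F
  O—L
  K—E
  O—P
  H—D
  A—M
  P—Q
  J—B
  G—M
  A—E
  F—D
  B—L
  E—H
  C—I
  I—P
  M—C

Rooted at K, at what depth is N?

K – E – H – D – F – N — 5 edges.

5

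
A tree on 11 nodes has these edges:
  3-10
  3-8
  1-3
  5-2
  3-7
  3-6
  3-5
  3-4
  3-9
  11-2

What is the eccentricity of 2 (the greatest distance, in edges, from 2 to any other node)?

The node farthest from 2 is 4 (7, 6, 10, 9, 1, 8 also at distance 3), via 2 – 5 – 3 – 4 — 3 edges.

3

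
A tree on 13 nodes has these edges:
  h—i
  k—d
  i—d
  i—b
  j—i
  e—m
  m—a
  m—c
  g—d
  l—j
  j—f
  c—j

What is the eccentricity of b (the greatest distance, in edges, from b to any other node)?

5

The node farthest from b is a (e also at distance 5), via b – i – j – c – m – a — 5 edges.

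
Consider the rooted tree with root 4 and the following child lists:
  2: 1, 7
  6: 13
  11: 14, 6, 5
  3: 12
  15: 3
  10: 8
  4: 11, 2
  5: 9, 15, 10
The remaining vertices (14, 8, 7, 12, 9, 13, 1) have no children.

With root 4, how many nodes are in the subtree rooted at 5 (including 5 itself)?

7

The subtree rooted at 5 contains: 5, 9, 10, 15, 8, 3, 12 — 7 nodes.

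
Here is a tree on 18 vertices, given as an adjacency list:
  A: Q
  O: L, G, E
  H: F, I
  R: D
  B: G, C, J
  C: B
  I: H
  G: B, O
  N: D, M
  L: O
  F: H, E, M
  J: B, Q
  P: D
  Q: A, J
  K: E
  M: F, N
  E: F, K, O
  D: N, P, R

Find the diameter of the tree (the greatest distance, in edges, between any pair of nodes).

11

BFS from A reaches R last, at distance 11; BFS from R confirms no node is farther.
Path: A–Q–J–B–G–O–E–F–M–N–D–R.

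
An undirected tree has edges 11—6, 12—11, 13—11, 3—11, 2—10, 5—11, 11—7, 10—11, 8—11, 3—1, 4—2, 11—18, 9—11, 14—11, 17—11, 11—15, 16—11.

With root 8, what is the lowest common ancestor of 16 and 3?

16's ancestor chain is 16, 11, 8 and 3's is 3, 11, 8; they first meet at 11.

11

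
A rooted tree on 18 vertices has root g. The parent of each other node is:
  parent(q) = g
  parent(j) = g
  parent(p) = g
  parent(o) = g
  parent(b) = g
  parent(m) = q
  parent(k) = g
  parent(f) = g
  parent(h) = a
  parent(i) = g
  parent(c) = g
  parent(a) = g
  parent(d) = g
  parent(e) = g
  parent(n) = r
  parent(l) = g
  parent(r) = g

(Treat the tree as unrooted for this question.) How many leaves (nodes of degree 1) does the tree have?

The leaves are b, c, d, e, f, h, i, j, k, l, m, n, o, p.
That is 14 leaves.

14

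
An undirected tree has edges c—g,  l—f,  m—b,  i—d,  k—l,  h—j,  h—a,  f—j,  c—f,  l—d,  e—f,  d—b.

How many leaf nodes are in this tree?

Exactly 6 nodes have a single neighbour: a, e, g, i, k, m.

6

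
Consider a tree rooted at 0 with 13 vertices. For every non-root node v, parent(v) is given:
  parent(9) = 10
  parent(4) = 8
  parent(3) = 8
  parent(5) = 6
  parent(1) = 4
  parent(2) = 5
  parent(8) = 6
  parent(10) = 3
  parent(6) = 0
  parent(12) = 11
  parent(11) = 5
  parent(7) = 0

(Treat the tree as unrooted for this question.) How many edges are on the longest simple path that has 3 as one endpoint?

A farthest node from 3 is 12.
The path 3-8-6-5-11-12 has 5 edges.

5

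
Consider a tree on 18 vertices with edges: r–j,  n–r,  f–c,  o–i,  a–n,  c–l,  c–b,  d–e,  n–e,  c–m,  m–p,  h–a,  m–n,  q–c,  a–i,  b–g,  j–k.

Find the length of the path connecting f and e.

Walking from f: f – c – m – n – e. Length 4.

4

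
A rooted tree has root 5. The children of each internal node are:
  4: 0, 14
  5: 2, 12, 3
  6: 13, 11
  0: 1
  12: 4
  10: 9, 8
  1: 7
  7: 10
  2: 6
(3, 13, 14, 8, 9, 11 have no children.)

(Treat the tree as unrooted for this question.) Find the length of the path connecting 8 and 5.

Walking from 8: 8 - 10 - 7 - 1 - 0 - 4 - 12 - 5. Length 7.

7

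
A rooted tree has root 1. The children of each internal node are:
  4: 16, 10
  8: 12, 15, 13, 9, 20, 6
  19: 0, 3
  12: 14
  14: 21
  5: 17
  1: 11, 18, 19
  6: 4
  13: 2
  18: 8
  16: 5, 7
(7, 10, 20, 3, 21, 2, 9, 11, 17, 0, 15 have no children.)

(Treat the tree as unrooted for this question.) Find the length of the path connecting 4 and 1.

4

The path is 4 – 6 – 8 – 18 – 1, which has 4 edges.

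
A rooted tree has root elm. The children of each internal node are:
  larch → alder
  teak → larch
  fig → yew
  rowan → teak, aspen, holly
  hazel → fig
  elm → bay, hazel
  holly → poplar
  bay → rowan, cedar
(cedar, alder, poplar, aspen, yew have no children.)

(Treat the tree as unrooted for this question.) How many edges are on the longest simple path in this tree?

A longest path is yew-fig-hazel-elm-bay-rowan-teak-larch-alder, with 8 edges.

8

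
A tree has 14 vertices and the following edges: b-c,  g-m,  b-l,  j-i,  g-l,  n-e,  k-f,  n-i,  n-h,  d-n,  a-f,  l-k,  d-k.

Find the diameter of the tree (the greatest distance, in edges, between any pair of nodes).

7

Starting from j, a farthest node is m at distance 7.
One longest path: j - i - n - d - k - l - g - m.
So the diameter is 7.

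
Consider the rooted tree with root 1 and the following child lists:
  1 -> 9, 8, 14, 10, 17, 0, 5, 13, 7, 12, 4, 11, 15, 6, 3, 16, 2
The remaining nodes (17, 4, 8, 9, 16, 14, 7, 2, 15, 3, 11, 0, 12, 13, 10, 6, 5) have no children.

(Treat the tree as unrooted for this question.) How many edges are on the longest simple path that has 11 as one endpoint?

2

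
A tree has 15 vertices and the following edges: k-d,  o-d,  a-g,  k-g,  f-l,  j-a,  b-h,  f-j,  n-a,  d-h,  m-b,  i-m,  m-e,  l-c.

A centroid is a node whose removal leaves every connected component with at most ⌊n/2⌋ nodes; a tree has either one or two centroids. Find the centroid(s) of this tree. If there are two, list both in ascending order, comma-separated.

If k is removed the pieces have sizes 7, 7, all ≤ ⌊15/2⌋ = 7.
Every other node leaves some component of size > 7, so the centroid is unique.

k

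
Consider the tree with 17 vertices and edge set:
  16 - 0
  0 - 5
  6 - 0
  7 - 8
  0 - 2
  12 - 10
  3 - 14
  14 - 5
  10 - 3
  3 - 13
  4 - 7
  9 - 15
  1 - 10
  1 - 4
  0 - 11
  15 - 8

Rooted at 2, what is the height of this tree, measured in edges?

The longest root-to-leaf path is 2-0-5-14-3-10-1-4-7-8-15-9 (11 edges).

11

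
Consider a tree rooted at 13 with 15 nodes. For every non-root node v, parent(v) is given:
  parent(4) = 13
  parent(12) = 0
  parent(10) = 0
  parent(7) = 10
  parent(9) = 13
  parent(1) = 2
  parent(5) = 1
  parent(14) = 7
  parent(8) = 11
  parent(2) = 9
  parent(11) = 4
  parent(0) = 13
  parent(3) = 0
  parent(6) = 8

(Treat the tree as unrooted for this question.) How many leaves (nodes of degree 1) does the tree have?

5

Degree-1 nodes: 3, 5, 6, 12, 14 — 5 of them.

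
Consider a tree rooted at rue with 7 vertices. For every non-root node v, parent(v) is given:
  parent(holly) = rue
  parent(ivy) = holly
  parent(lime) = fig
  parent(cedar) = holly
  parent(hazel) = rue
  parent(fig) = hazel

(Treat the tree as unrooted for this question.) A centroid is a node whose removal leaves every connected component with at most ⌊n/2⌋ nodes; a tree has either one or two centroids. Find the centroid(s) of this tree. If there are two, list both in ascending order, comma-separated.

rue

Removing rue splits the tree into components of sizes 3, 3; the largest is 3 ≤ ⌊7/2⌋ = 3.
No neighbour of rue does as well, so rue is the unique centroid.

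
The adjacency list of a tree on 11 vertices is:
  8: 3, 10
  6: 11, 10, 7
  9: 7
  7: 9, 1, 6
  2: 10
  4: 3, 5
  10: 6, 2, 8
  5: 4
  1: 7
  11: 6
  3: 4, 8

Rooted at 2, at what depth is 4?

4

Path from 2 to 4: 2 – 10 – 8 – 3 – 4, which has 4 edges.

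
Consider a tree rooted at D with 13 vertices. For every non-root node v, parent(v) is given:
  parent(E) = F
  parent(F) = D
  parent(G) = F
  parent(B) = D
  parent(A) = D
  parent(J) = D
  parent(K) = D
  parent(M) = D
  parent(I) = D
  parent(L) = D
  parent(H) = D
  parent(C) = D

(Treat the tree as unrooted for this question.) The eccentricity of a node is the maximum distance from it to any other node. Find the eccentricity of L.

Distances from L peak at 3, attained at E (G also at distance 3).
L–D–F–E

3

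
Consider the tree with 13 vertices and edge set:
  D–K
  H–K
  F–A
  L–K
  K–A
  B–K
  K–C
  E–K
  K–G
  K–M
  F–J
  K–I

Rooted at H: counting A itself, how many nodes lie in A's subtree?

3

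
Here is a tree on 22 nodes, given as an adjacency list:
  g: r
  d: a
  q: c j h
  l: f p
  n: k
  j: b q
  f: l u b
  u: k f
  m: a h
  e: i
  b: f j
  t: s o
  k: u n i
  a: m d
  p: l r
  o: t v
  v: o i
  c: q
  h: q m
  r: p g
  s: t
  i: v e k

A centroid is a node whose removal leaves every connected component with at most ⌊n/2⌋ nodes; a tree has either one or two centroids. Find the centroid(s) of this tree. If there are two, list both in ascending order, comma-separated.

Removing f splits the tree into components of sizes 9, 8, 4; the largest is 9 ≤ ⌊22/2⌋ = 11.
Every other node leaves some component of size > 11, so the centroid is unique.

f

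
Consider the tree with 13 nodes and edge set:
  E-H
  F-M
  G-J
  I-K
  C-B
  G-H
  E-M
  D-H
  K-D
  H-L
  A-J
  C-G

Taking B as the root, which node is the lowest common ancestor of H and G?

Path H→root: H G C B; path G→root: G C B.
First common node: G.

G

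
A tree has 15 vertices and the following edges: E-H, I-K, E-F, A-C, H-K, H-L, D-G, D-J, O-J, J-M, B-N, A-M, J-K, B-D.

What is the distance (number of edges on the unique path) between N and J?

Walking from N: N - B - D - J. Length 3.

3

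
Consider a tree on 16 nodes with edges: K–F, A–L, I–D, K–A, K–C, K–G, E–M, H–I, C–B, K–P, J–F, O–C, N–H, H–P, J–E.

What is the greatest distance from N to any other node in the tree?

7

The node farthest from N is M, via N–H–P–K–F–J–E–M — 7 edges.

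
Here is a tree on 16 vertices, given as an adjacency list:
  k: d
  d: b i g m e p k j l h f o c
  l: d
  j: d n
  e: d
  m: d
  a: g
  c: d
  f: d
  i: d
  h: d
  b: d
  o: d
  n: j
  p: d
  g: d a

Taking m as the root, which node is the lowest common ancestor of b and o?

d

b's ancestor chain is b, d, m and o's is o, d, m; they first meet at d.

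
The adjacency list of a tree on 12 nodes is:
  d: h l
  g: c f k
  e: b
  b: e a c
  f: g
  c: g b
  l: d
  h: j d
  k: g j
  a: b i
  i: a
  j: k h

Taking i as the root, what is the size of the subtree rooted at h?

3

The subtree rooted at h contains: h, d, l — 3 nodes.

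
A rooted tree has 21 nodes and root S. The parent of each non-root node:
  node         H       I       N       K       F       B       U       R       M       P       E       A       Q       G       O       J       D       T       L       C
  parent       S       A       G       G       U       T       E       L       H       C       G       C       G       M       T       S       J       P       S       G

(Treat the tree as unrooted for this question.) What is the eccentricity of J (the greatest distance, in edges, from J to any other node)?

Distances from J peak at 8, attained at O (B also at distance 8).
J-S-H-M-G-C-P-T-O

8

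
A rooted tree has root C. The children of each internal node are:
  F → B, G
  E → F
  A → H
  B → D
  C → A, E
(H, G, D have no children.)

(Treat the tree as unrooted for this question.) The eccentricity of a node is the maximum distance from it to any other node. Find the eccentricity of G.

5

Distances from G peak at 5, attained at H.
G–F–E–C–A–H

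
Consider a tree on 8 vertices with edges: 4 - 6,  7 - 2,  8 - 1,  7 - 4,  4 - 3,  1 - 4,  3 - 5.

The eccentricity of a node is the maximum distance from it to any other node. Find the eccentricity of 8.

4

Distances from 8 peak at 4, attained at 2 (5 also at distance 4).
8 – 1 – 4 – 7 – 2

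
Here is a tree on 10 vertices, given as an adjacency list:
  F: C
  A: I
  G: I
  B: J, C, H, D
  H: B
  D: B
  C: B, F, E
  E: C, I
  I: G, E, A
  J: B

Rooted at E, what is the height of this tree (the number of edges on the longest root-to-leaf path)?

A deepest node is D, reached by E–C–B–D.
That path has 3 edges, so the height is 3.

3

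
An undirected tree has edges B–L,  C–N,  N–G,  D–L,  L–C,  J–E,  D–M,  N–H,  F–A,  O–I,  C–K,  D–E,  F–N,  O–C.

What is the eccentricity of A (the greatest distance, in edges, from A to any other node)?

The node farthest from A is J, via A-F-N-C-L-D-E-J — 7 edges.

7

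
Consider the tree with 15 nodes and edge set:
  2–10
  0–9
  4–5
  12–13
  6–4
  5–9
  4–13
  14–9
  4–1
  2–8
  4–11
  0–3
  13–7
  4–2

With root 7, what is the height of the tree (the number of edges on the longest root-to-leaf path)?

6

3 sits deepest: 7 → 13 → 4 → 5 → 9 → 0 → 3 — 6 edges from the root.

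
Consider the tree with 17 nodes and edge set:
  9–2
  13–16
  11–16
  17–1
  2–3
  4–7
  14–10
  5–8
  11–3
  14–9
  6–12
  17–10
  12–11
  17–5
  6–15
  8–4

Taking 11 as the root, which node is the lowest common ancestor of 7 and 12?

11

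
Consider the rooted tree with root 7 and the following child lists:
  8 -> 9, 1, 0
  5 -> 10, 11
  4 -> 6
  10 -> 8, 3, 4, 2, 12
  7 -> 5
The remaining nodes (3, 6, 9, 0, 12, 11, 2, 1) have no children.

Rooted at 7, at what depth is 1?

Climbing from 1 to the root: 1–8–10–5–7. That's 4 steps.

4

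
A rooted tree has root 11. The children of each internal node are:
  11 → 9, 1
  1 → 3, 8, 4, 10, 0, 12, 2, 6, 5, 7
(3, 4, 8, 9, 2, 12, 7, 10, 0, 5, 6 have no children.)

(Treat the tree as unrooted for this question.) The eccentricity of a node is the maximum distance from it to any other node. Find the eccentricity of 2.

3

Distances from 2 peak at 3, attained at 9.
2 – 1 – 11 – 9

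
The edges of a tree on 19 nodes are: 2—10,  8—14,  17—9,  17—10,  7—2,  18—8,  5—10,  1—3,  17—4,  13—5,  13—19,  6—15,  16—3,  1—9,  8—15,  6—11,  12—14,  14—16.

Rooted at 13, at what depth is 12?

9

Path from 13 to 12: 13–5–10–17–9–1–3–16–14–12, which has 9 edges.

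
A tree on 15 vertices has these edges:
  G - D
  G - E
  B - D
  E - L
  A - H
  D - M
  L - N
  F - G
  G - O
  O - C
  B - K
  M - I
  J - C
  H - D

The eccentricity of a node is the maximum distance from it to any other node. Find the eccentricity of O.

4

A farthest node from O is K (A, I, N also at distance 4).
The path O–G–D–B–K has 4 edges.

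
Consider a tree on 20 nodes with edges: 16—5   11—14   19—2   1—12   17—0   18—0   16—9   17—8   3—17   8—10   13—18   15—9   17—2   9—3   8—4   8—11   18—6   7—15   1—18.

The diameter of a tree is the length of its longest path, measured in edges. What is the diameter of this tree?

8

BFS from 7 reaches 12 last, at distance 8; BFS from 12 confirms no node is farther.
Path: 7–15–9–3–17–0–18–1–12.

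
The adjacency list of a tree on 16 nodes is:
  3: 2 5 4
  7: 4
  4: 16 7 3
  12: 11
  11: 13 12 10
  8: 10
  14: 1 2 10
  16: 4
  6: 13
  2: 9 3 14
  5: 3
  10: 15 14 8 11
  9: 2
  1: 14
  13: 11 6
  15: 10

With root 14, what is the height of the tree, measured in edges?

16 sits deepest: 14-2-3-4-16 — 4 edges from the root.

4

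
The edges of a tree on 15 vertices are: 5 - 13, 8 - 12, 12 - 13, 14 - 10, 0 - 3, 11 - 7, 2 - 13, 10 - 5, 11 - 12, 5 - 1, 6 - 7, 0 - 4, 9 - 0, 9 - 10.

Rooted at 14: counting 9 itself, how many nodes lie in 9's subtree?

The subtree rooted at 9 contains: 9, 0, 4, 3 — 4 nodes.

4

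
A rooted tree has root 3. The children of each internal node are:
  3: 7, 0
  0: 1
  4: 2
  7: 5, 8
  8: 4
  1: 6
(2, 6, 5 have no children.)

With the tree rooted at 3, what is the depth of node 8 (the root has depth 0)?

2

Path from 3 to 8: 3–7–8, which has 2 edges.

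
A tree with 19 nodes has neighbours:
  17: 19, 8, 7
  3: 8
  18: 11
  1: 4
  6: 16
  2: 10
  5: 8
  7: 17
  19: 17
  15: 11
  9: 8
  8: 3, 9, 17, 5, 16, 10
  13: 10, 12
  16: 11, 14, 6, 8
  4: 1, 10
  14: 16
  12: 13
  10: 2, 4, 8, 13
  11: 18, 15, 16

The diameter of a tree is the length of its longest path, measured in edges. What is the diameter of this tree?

BFS from 12 reaches 18 last, at distance 6; BFS from 18 confirms no node is farther.
Path: 12 – 13 – 10 – 8 – 16 – 11 – 18.

6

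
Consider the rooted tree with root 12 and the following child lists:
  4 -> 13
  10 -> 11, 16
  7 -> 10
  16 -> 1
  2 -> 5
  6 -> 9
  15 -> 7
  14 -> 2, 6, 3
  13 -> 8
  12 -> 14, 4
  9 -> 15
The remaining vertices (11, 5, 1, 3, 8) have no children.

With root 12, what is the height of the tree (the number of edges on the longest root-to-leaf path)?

A deepest node is 1, reached by 12 – 14 – 6 – 9 – 15 – 7 – 10 – 16 – 1.
That path has 8 edges, so the height is 8.

8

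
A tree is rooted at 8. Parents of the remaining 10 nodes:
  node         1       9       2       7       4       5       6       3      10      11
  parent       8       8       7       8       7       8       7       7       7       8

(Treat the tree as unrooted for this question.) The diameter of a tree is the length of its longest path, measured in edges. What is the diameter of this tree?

3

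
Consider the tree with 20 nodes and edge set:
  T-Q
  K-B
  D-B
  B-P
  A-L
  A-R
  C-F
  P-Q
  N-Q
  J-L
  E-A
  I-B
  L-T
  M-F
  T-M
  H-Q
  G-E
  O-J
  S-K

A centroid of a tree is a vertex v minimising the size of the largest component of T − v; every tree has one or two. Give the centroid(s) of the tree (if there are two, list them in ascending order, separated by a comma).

Delete T: the remaining components have sizes 9, 7, 3. Max 9 ≤ 10, so T is a centroid.
Every other node leaves some component of size > 10, so the centroid is unique.

T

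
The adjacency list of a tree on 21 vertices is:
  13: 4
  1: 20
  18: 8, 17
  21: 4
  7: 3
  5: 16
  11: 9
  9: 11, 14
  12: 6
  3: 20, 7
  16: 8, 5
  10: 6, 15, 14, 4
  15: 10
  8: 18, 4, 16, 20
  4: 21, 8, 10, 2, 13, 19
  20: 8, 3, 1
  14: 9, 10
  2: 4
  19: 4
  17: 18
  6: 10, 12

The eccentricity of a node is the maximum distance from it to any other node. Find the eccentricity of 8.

5

A farthest node from 8 is 11.
The path 8 – 4 – 10 – 14 – 9 – 11 has 5 edges.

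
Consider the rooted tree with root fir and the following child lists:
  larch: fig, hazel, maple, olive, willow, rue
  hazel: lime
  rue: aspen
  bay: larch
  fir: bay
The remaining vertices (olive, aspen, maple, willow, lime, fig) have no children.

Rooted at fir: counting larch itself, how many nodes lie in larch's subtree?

Descendants of larch (including itself): larch, rue, maple, olive, willow, hazel, fig, aspen, lime. That's 9.

9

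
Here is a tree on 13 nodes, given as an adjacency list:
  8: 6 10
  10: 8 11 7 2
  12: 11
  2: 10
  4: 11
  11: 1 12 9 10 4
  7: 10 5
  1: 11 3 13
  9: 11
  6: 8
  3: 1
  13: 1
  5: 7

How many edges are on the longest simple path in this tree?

5

A longest path is 5 - 7 - 10 - 11 - 1 - 3, with 5 edges.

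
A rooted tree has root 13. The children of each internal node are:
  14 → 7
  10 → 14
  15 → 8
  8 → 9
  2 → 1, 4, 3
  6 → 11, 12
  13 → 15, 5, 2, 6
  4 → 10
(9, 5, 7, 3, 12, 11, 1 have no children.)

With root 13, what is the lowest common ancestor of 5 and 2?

13

Path 5→root: 5 13; path 2→root: 2 13.
First common node: 13.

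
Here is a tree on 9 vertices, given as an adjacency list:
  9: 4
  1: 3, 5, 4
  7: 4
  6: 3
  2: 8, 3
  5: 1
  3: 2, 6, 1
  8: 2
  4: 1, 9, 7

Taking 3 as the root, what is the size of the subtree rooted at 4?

3

4's subtree: {4, 7, 9}, size 3.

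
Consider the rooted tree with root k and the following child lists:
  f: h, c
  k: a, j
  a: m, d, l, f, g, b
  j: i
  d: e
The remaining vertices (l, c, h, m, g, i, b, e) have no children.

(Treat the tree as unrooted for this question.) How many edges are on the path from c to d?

3

The path is c - f - a - d, which has 3 edges.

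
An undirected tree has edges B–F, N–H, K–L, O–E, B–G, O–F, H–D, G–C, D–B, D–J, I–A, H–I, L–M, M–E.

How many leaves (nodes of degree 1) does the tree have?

Degree-1 nodes: A, C, J, K, N — 5 of them.

5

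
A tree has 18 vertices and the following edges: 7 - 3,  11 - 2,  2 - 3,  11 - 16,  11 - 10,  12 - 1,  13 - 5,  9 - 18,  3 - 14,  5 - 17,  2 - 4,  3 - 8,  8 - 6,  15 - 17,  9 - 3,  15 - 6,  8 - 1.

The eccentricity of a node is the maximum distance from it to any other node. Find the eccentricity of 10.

A farthest node from 10 is 13.
The path 10-11-2-3-8-6-15-17-5-13 has 9 edges.

9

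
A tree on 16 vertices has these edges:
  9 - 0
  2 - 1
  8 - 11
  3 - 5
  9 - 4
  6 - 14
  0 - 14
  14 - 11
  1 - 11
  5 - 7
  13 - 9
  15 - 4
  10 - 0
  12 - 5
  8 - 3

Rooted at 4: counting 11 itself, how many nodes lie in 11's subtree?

8

11's subtree: {11, 8, 1, 3, 2, 5, 12, 7}, size 8.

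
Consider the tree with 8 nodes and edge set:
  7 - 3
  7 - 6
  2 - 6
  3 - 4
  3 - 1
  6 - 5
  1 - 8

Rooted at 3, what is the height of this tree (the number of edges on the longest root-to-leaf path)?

A deepest node is 5, reached by 3 – 7 – 6 – 5.
That path has 3 edges, so the height is 3.

3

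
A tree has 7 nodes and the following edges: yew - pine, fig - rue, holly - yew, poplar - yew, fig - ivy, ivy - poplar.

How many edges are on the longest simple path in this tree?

A longest path is rue - fig - ivy - poplar - yew - holly, with 5 edges.

5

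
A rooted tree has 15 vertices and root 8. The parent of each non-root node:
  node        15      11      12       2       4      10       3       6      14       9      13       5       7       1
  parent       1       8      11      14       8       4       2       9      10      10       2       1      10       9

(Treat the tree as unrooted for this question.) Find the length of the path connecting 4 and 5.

4

Walking from 4: 4–10–9–1–5. Length 4.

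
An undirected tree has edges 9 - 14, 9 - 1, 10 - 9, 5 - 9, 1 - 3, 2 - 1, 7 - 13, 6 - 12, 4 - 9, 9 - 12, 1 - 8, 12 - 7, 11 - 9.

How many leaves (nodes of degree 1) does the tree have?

10

Exactly 10 nodes have a single neighbour: 2, 3, 4, 5, 6, 8, 10, 11, 13, 14.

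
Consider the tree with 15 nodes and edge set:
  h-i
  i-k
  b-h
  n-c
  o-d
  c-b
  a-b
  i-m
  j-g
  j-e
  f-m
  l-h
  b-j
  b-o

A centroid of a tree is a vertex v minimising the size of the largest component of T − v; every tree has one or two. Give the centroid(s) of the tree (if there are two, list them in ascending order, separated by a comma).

b

If b is removed the pieces have sizes 6, 3, 2, 2, 1, all ≤ ⌊15/2⌋ = 7.
No neighbour of b does as well, so b is the unique centroid.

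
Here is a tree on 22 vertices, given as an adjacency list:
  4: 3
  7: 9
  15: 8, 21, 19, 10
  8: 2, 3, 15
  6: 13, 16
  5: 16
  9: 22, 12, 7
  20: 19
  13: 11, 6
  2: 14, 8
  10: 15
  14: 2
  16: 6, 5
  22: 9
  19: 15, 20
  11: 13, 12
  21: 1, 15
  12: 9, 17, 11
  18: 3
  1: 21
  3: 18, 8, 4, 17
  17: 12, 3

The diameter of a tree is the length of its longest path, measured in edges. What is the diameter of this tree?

A longest path is 5 - 16 - 6 - 13 - 11 - 12 - 17 - 3 - 8 - 15 - 21 - 1, with 11 edges.

11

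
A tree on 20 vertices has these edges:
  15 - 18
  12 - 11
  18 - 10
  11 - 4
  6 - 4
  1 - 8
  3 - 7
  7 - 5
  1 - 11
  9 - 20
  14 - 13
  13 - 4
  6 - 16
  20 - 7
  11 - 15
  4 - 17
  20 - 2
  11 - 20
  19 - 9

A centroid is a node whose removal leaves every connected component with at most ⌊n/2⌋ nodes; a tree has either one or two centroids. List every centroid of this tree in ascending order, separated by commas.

11

Delete 11: the remaining components have sizes 7, 6, 3, 2, 1. Max 7 ≤ 10, so 11 is a centroid.
Every other node leaves some component of size > 10, so the centroid is unique.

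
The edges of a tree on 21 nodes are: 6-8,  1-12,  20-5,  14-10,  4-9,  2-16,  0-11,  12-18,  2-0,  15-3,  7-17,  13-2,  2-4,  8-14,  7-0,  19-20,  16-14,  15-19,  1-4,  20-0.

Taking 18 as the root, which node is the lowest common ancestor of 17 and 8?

2

17's ancestor chain is 17, 7, 0, 2, 4, 1, 12, 18 and 8's is 8, 14, 16, 2, 4, 1, 12, 18; they first meet at 2.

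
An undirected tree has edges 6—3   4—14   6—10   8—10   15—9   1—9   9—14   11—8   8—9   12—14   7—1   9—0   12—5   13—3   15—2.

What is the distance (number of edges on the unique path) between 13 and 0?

6

The path is 13–3–6–10–8–9–0, which has 6 edges.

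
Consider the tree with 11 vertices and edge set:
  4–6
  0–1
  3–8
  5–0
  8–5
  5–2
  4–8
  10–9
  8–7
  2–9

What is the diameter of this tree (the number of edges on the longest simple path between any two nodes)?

6

Starting from 10, a farthest node is 6 at distance 6.
One longest path: 10-9-2-5-8-4-6.
So the diameter is 6.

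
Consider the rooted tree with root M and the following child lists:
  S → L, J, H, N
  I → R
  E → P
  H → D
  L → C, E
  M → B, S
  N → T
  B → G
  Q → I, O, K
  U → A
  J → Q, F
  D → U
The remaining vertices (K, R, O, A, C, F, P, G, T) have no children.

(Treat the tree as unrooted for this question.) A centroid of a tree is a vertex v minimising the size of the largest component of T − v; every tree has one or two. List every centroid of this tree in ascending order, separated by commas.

S

Removing S splits the tree into components of sizes 7, 4, 4, 3, 2; the largest is 7 ≤ ⌊21/2⌋ = 10.
No neighbour of S does as well, so S is the unique centroid.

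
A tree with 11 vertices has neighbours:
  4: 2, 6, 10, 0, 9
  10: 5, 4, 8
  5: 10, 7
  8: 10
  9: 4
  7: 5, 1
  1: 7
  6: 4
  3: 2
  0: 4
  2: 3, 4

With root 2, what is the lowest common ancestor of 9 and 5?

4

9's ancestor chain is 9, 4, 2 and 5's is 5, 10, 4, 2; they first meet at 4.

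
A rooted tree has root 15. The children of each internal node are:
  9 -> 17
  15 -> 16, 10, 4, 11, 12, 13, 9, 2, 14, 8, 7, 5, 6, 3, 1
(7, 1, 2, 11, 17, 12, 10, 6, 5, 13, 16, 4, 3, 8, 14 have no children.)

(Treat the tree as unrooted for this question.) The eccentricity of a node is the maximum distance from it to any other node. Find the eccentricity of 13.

3

A farthest node from 13 is 17.
The path 13-15-9-17 has 3 edges.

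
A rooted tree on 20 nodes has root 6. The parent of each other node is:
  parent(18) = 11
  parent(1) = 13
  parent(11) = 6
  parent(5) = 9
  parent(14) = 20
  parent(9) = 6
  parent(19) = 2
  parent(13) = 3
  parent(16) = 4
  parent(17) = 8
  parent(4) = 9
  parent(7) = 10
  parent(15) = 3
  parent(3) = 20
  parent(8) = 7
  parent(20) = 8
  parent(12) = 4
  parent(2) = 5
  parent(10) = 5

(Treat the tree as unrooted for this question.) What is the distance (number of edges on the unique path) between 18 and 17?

8

Walking from 18: 18 – 11 – 6 – 9 – 5 – 10 – 7 – 8 – 17. Length 8.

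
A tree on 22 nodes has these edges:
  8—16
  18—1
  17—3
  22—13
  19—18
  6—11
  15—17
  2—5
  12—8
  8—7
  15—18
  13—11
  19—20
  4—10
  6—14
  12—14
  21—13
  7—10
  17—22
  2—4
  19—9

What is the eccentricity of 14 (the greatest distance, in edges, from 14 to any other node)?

The node farthest from 14 is 9 (20 also at distance 9), via 14–6–11–13–22–17–15–18–19–9 — 9 edges.

9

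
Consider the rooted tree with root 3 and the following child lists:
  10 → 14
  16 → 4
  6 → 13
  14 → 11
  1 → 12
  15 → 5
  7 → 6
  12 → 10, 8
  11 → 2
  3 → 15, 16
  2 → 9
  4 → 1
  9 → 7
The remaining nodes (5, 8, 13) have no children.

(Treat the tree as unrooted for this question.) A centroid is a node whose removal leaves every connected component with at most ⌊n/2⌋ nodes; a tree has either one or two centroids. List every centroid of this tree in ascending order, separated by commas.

10, 12

If 12 is removed the pieces have sizes 8, 6, 1, all ≤ ⌊16/2⌋ = 8.
10 is adjacent to 12 and is also a centroid (the largest component after removing it is likewise 8).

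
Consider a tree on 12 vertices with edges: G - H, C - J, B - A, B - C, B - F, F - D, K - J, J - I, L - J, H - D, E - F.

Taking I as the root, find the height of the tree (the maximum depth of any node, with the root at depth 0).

7

The longest root-to-leaf path is I – J – C – B – F – D – H – G (7 edges).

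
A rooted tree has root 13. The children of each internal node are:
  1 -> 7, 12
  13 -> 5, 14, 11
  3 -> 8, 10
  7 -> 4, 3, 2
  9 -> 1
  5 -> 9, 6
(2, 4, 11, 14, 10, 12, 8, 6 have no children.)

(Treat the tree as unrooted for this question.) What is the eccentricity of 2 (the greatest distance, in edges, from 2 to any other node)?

6

Distances from 2 peak at 6, attained at 11 (14 also at distance 6).
2 – 7 – 1 – 9 – 5 – 13 – 11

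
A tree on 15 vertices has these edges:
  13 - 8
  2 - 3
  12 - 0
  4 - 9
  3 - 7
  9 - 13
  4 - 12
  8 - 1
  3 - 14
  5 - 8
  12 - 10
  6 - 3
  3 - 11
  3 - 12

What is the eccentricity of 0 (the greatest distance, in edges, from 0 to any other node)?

A farthest node from 0 is 5 (1 also at distance 6).
The path 0–12–4–9–13–8–5 has 6 edges.

6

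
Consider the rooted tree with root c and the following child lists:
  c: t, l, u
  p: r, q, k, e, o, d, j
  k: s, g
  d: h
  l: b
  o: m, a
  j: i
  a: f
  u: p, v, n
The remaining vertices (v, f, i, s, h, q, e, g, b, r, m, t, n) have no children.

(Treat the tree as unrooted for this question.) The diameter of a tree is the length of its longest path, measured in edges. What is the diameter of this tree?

BFS from b reaches f last, at distance 7; BFS from f confirms no node is farther.
Path: b – l – c – u – p – o – a – f.

7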